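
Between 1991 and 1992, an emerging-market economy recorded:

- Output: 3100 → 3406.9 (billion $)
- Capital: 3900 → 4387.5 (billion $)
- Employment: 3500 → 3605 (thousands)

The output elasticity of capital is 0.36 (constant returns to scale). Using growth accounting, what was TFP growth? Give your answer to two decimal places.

TFP growth was 3.48%.

Output growth = (3406.9 − 3100) / 3100 = 9.9%.
Capital growth = (4387.5 − 3900) / 3900 = 12.5%.
Employment growth = (3605 − 3500) / 3500 = 3%.
Labor's share = 1 − 0.36 = 0.64.
Capital: 0.36 × 12.5 = 4.5 pp.
Employment: 0.64 × 3 = 1.92 pp.
TFP growth = 9.9 − 6.42 = 3.48%.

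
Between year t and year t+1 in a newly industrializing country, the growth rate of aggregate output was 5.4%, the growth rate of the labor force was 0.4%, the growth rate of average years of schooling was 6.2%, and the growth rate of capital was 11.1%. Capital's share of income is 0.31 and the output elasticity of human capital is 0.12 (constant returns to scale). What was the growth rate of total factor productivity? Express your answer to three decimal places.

Labor's share = 1 − 0.31 − 0.12 = 0.57.
Capital: 0.31 × 11.1 = 3.441 pp.
Average years of schooling: 0.12 × 6.2 = 0.744 pp.
The labor force: 0.57 × 0.4 = 0.228 pp.
TFP growth = 5.4 − 4.413 = 0.987%.

Total factor productivity grew 0.987%.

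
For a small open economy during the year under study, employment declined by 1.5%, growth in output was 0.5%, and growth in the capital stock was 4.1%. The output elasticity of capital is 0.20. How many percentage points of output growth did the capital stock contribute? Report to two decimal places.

0.82

Contribution = share × growth = 0.2 × 4.1 = 0.82 pp.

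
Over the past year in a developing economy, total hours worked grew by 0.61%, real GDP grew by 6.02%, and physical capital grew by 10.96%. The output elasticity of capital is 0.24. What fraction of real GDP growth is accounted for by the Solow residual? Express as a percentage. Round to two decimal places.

48.60%

Labor's share = 1 − 0.24 = 0.76.
Physical capital: 0.24 × 10.96 = 2.6304 pp.
Total hours worked: 0.76 × 0.61 = 0.4636 pp.
TFP growth = 6.02 − 3.094 = 2.926%.
TFP share of growth = 2.926 / 6.02 × 100 = 48.6047%.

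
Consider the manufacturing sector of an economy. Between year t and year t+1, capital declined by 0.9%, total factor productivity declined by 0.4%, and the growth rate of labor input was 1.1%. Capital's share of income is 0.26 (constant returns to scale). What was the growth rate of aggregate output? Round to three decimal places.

0.180%

Labor's share = 1 − 0.26 = 0.74.
Capital: 0.26 × (-0.9) = -0.234 pp.
Labor input: 0.74 × 1.1 = 0.814 pp.
Output growth = -0.4 + 0.58 = 0.18%.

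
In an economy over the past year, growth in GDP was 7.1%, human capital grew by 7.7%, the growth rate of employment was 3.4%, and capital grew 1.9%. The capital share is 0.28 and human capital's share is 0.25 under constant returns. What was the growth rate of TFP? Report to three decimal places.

TFP growth was 3.045%.

Labor's share = 1 − 0.28 − 0.25 = 0.47.
Capital: 0.28 × 1.9 = 0.532 pp.
Human capital: 0.25 × 7.7 = 1.925 pp.
Employment: 0.47 × 3.4 = 1.598 pp.
TFP growth = 7.1 − 4.055 = 3.045%.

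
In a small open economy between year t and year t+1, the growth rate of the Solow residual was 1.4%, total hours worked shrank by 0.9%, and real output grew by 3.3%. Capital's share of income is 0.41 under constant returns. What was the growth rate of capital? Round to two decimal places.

Labor's share = 1 − 0.41 = 0.59.
gY = gA + 0.59×(-0.9) + 0.41×g.
0.41×g = 3.3 − 1.4 + 0.531 = 2.431.
g = 2.431 / 0.41 = 5.9293%.

5.93%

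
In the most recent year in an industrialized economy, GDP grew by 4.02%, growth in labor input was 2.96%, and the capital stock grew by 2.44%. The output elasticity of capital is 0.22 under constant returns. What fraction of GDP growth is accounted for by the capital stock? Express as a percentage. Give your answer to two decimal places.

13.35%

The capital stock contributed 0.22 × 2.44 = 0.5368 pp.
Share of growth = 0.5368 / 4.02 × 100 = 13.3532%.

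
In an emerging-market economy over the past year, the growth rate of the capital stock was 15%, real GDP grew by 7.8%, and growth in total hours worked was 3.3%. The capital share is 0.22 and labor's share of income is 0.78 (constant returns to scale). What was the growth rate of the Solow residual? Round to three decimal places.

1.926%

Labor's share = 1 − 0.22 = 0.78.
The capital stock: 0.22 × 15 = 3.3 pp.
Total hours worked: 0.78 × 3.3 = 2.574 pp.
TFP growth = 7.8 − 5.874 = 1.926%.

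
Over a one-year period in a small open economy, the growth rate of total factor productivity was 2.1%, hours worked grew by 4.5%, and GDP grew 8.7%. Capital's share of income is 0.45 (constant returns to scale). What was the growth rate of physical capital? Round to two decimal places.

Labor's share = 1 − 0.45 = 0.55.
gY = gA + 0.55×4.5 + 0.45×g.
0.45×g = 8.7 − 2.1 − 2.475 = 4.125.
g = 4.125 / 0.45 = 9.1667%.

9.17%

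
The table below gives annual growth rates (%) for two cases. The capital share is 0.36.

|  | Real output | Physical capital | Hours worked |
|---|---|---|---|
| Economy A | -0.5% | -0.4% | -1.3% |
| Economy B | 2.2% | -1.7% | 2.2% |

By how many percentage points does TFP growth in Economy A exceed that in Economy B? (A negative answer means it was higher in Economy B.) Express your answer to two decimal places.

Labor's share = 1 − 0.36 = 0.64.
Economy A: TFP = -0.5 + 0.144 + 0.832 = 0.476%.
Economy B: TFP = 2.2 + 0.612 − 1.408 = 1.404%.
Difference = 0.476 − (1.404) = -0.928 pp.

-0.93 percentage points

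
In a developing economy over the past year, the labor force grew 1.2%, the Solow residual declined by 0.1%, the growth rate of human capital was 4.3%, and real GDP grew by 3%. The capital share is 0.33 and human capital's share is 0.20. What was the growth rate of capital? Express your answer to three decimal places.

Capital growth was 5.079%.

Labor's share = 1 − 0.33 − 0.2 = 0.47.
gY = gA + 0.2×4.3 + 0.47×1.2 + 0.33×g.
0.33×g = 3 + 0.1 − 1.424 = 1.676.
g = 1.676 / 0.33 = 5.07879%.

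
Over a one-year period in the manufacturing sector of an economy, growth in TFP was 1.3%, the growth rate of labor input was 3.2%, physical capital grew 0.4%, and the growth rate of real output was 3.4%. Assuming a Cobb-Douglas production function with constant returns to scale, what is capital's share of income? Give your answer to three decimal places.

gY = gA + α·gK + (1−α)·gL, so gY − gA − gL = α(gK − gL).
3.4 − 1.3 − 3.2 = α × (0.4 − 3.2).
-1.1 = -2.8 α, so α = 0.39286.

0.393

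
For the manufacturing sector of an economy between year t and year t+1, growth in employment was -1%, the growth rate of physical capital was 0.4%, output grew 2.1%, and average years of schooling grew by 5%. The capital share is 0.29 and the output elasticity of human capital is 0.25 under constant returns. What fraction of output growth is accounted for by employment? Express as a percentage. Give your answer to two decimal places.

Labor's share = 1 − 0.29 − 0.25 = 0.46.
Employment contributed 0.46 × (-1) = -0.46 pp.
Share of growth = -0.46 / 2.1 × 100 = -21.9048%.

Employment accounted for -21.90% of growth.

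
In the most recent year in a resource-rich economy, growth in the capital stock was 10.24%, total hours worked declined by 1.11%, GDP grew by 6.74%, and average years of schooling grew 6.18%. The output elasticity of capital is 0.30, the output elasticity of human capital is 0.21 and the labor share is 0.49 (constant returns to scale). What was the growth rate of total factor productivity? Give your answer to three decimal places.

2.914%

Labor's share = 1 − 0.3 − 0.21 = 0.49.
The capital stock: 0.3 × 10.24 = 3.072 pp.
Average years of schooling: 0.21 × 6.18 = 1.2978 pp.
Total hours worked: 0.49 × (-1.11) = -0.5439 pp.
TFP growth = 6.74 − 3.8259 = 2.9141%.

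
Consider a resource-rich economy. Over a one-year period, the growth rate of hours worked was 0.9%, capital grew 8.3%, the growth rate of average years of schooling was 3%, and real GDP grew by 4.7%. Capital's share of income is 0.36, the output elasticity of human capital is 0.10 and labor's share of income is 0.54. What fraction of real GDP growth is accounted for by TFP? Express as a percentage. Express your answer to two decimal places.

TFP accounted for 19.70% of growth.

Labor's share = 1 − 0.36 − 0.1 = 0.54.
Capital: 0.36 × 8.3 = 2.988 pp.
Average years of schooling: 0.1 × 3 = 0.3 pp.
Hours worked: 0.54 × 0.9 = 0.486 pp.
TFP growth = 4.7 − 3.774 = 0.926%.
TFP share of growth = 0.926 / 4.7 × 100 = 19.7021%.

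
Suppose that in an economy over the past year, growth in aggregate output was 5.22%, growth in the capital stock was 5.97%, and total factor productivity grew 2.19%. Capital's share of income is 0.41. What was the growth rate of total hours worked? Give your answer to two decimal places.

Labor's share = 1 − 0.41 = 0.59.
gY = gA + 0.41×5.97 + 0.59×g.
0.59×g = 5.22 − 2.19 − 2.4477 = 0.5823.
g = 0.5823 / 0.59 = 0.9869%.

0.99%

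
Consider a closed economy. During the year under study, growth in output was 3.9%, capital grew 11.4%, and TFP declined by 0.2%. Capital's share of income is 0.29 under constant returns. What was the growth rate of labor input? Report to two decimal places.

1.12%

Labor's share = 1 − 0.29 = 0.71.
gY = gA + 0.29×11.4 + 0.71×g.
0.71×g = 3.9 + 0.2 − 3.306 = 0.794.
g = 0.794 / 0.71 = 1.1183%.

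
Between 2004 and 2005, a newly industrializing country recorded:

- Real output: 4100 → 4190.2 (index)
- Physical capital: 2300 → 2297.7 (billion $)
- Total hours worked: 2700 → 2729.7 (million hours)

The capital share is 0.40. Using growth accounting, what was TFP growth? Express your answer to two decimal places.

1.58%

Real output growth = (4190.2 − 4100) / 4100 = 2.2%.
Physical capital growth = (2297.7 − 2300) / 2300 = -0.1%.
Total hours worked growth = (2729.7 − 2700) / 2700 = 1.1%.
Labor's share = 1 − 0.4 = 0.6.
Physical capital: 0.4 × (-0.1) = -0.04 pp.
Total hours worked: 0.6 × 1.1 = 0.66 pp.
TFP growth = 2.2 − 0.62 = 1.58%.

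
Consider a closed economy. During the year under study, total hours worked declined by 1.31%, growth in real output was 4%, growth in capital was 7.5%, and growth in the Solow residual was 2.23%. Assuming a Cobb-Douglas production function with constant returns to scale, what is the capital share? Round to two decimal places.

α = 0.35

gY = gA + α·gK + (1−α)·gL, so gY − gA − gL = α(gK − gL).
4 − 2.23 + 1.31 = α × (7.5 − (-1.31)).
3.08 = 8.81 α, so α = 0.3496.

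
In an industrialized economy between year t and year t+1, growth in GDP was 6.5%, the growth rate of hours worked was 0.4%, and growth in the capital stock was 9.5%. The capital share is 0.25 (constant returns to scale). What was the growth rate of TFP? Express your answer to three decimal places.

Labor's share = 1 − 0.25 = 0.75.
The capital stock: 0.25 × 9.5 = 2.375 pp.
Hours worked: 0.75 × 0.4 = 0.3 pp.
TFP growth = 6.5 − 2.675 = 3.825%.

3.825%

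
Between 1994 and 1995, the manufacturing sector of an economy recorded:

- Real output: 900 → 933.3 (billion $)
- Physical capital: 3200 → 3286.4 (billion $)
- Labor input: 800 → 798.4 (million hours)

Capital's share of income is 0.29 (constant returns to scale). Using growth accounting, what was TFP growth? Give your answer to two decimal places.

Real output growth = (933.3 − 900) / 900 = 3.7%.
Physical capital growth = (3286.4 − 3200) / 3200 = 2.7%.
Labor input growth = (798.4 − 800) / 800 = -0.2%.
Labor's share = 1 − 0.29 = 0.71.
Physical capital: 0.29 × 2.7 = 0.783 pp.
Labor input: 0.71 × (-0.2) = -0.142 pp.
TFP growth = 3.7 − 0.641 = 3.059%.

3.06%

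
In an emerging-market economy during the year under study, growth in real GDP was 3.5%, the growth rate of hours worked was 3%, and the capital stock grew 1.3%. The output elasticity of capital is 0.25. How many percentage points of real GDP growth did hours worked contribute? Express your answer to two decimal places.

Labor's share = 1 − 0.25 = 0.75.
Contribution = share × growth = 0.75 × 3 = 2.25 pp.

2.25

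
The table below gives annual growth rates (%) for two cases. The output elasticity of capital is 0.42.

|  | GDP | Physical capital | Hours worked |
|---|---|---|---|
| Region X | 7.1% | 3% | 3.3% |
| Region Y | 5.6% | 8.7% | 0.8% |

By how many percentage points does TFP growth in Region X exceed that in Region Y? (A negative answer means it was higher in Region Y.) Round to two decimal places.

2.44 percentage points

Labor's share = 1 − 0.42 = 0.58.
Region X: TFP = 7.1 − 1.26 − 1.914 = 3.926%.
Region Y: TFP = 5.6 − 3.654 − 0.464 = 1.482%.
Difference = 3.926 − (1.482) = 2.444 pp.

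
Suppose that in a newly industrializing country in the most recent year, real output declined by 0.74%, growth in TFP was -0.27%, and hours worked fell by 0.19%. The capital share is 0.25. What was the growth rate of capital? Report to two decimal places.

-1.31%

Labor's share = 1 − 0.25 = 0.75.
gY = gA + 0.75×(-0.19) + 0.25×g.
0.25×g = -0.74 + 0.27 + 0.1425 = -0.3275.
g = -0.3275 / 0.25 = -1.31%.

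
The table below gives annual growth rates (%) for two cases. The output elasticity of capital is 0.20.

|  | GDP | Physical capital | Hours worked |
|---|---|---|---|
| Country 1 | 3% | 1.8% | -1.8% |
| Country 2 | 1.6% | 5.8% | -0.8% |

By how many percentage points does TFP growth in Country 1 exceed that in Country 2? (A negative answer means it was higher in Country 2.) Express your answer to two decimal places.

Labor's share = 1 − 0.2 = 0.8.
Country 1: TFP = 3 − 0.36 + 1.44 = 4.08%.
Country 2: TFP = 1.6 − 1.16 + 0.64 = 1.08%.
Difference = 4.08 − (1.08) = 3 pp.

3.00 percentage points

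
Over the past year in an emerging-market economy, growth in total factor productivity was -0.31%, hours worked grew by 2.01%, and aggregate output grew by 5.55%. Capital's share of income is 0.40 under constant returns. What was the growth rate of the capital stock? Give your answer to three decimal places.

Labor's share = 1 − 0.4 = 0.6.
gY = gA + 0.6×2.01 + 0.4×g.
0.4×g = 5.55 + 0.31 − 1.206 = 4.654.
g = 4.654 / 0.4 = 11.635%.

The capital stock grew 11.635%.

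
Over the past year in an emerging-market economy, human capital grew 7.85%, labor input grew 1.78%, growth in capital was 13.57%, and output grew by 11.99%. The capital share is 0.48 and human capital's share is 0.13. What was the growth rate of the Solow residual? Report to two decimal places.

The Solow residual grew 3.76%.

Labor's share = 1 − 0.48 − 0.13 = 0.39.
Capital: 0.48 × 13.57 = 6.5136 pp.
Human capital: 0.13 × 7.85 = 1.0205 pp.
Labor input: 0.39 × 1.78 = 0.6942 pp.
TFP growth = 11.99 − 8.2283 = 3.7617%.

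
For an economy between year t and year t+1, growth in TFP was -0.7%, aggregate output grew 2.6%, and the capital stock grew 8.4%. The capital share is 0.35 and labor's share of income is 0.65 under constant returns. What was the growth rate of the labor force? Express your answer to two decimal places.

0.55%

Labor's share = 1 − 0.35 = 0.65.
gY = gA + 0.35×8.4 + 0.65×g.
0.65×g = 2.6 + 0.7 − 2.94 = 0.36.
g = 0.36 / 0.65 = 0.5538%.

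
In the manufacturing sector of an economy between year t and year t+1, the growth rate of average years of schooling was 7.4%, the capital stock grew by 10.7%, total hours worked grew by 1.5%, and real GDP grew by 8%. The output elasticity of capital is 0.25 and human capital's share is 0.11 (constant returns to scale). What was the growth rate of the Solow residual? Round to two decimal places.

3.55%

Labor's share = 1 − 0.25 − 0.11 = 0.64.
The capital stock: 0.25 × 10.7 = 2.675 pp.
Average years of schooling: 0.11 × 7.4 = 0.814 pp.
Total hours worked: 0.64 × 1.5 = 0.96 pp.
TFP growth = 8 − 4.449 = 3.551%.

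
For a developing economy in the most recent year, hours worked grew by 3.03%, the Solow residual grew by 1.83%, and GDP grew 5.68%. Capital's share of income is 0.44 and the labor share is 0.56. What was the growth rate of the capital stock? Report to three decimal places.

Labor's share = 1 − 0.44 = 0.56.
gY = gA + 0.56×3.03 + 0.44×g.
0.44×g = 5.68 − 1.83 − 1.6968 = 2.1532.
g = 2.1532 / 0.44 = 4.89364%.

The capital stock growth was 4.894%.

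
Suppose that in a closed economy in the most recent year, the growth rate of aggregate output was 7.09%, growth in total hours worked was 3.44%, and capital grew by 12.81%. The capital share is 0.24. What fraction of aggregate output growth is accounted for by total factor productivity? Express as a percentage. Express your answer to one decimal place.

Total factor productivity accounted for 19.8% of growth.

Labor's share = 1 − 0.24 = 0.76.
Capital: 0.24 × 12.81 = 3.0744 pp.
Total hours worked: 0.76 × 3.44 = 2.6144 pp.
TFP growth = 7.09 − 5.6888 = 1.4012%.
TFP share of growth = 1.4012 / 7.09 × 100 = 19.763%.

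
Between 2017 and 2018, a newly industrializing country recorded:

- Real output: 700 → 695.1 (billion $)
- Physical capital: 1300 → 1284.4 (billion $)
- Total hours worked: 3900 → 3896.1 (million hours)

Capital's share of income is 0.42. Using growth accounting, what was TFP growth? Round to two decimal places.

Real output growth = (695.1 − 700) / 700 = -0.7%.
Physical capital growth = (1284.4 − 1300) / 1300 = -1.2%.
Total hours worked growth = (3896.1 − 3900) / 3900 = -0.1%.
Labor's share = 1 − 0.42 = 0.58.
Physical capital: 0.42 × (-1.2) = -0.504 pp.
Total hours worked: 0.58 × (-0.1) = -0.058 pp.
TFP growth = -0.7 + 0.562 = -0.138%.

-0.14%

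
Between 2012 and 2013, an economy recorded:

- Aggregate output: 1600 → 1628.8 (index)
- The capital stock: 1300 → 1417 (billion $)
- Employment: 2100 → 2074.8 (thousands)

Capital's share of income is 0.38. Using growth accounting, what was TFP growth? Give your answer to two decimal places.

Aggregate output growth = (1628.8 − 1600) / 1600 = 1.8%.
The capital stock growth = (1417 − 1300) / 1300 = 9%.
Employment growth = (2074.8 − 2100) / 2100 = -1.2%.
Labor's share = 1 − 0.38 = 0.62.
The capital stock: 0.38 × 9 = 3.42 pp.
Employment: 0.62 × (-1.2) = -0.744 pp.
TFP growth = 1.8 − 2.676 = -0.876%.

-0.88%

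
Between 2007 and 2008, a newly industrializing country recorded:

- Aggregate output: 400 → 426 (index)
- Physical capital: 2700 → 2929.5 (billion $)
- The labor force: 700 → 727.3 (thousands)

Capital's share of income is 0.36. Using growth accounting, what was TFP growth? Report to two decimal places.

0.94%

Aggregate output growth = (426 − 400) / 400 = 6.5%.
Physical capital growth = (2929.5 − 2700) / 2700 = 8.5%.
The labor force growth = (727.3 − 700) / 700 = 3.9%.
Labor's share = 1 − 0.36 = 0.64.
Physical capital: 0.36 × 8.5 = 3.06 pp.
The labor force: 0.64 × 3.9 = 2.496 pp.
TFP growth = 6.5 − 5.556 = 0.944%.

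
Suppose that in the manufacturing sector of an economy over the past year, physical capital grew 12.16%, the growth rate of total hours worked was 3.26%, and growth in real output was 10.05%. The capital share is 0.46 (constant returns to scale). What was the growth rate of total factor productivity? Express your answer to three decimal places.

Labor's share = 1 − 0.46 = 0.54.
Physical capital: 0.46 × 12.16 = 5.5936 pp.
Total hours worked: 0.54 × 3.26 = 1.7604 pp.
TFP growth = 10.05 − 7.354 = 2.696%.

2.696%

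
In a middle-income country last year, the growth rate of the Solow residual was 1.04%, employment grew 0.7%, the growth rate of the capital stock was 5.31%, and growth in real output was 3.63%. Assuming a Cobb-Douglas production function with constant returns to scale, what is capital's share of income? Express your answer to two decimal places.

0.41

gY = gA + α·gK + (1−α)·gL, so gY − gA − gL = α(gK − gL).
3.63 − 1.04 − 0.7 = α × (5.31 − 0.7).
1.89 = 4.61 α, so α = 0.41.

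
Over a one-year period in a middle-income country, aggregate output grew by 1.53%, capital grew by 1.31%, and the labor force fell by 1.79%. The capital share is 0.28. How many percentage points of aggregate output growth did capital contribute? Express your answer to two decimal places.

0.37

Contribution = share × growth = 0.28 × 1.31 = 0.3668 pp.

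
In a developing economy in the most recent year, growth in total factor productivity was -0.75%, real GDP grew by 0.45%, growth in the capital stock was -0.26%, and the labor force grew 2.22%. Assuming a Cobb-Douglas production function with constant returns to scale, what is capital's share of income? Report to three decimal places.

gY = gA + α·gK + (1−α)·gL, so gY − gA − gL = α(gK − gL).
0.45 + 0.75 − 2.22 = α × (-0.26 − 2.22).
-1.02 = -2.48 α, so α = 0.41129.

0.411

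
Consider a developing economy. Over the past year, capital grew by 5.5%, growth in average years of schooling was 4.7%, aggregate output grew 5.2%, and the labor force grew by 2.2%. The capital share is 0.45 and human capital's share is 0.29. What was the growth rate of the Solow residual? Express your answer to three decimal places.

Labor's share = 1 − 0.45 − 0.29 = 0.26.
Capital: 0.45 × 5.5 = 2.475 pp.
Average years of schooling: 0.29 × 4.7 = 1.363 pp.
The labor force: 0.26 × 2.2 = 0.572 pp.
TFP growth = 5.2 − 4.41 = 0.79%.

The Solow residual growth was 0.790%.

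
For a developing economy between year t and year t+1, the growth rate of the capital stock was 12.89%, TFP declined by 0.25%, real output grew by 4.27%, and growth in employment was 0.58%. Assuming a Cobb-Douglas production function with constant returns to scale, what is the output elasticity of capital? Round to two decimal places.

gY = gA + α·gK + (1−α)·gL, so gY − gA − gL = α(gK − gL).
4.27 + 0.25 − 0.58 = α × (12.89 − 0.58).
3.94 = 12.31 α, so α = 0.3201.

The output elasticity of capital is 0.32.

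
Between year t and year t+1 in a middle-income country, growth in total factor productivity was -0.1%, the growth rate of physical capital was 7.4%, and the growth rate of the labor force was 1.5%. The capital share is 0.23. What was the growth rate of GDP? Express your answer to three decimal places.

Labor's share = 1 − 0.23 = 0.77.
Physical capital: 0.23 × 7.4 = 1.702 pp.
The labor force: 0.77 × 1.5 = 1.155 pp.
Output growth = -0.1 + 2.857 = 2.757%.

GDP growth was 2.757%.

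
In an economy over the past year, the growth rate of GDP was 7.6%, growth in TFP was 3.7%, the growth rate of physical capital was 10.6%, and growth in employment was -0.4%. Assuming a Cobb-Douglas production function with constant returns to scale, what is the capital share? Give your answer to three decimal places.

The capital share is 0.391.

gY = gA + α·gK + (1−α)·gL, so gY − gA − gL = α(gK − gL).
7.6 − 3.7 + 0.4 = α × (10.6 − (-0.4)).
4.3 = 11 α, so α = 0.39091.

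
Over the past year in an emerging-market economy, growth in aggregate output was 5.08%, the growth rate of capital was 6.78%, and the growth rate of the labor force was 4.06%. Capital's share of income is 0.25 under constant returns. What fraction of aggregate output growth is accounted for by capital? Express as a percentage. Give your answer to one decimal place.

Capital contributed 0.25 × 6.78 = 1.695 pp.
Share of growth = 1.695 / 5.08 × 100 = 33.366%.

33.4%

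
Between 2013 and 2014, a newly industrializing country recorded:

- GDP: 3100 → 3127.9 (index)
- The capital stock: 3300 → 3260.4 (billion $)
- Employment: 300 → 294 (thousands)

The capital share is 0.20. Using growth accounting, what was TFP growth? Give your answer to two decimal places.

TFP growth was 2.74%.

GDP growth = (3127.9 − 3100) / 3100 = 0.9%.
The capital stock growth = (3260.4 − 3300) / 3300 = -1.2%.
Employment growth = (294 − 300) / 300 = -2%.
Labor's share = 1 − 0.2 = 0.8.
The capital stock: 0.2 × (-1.2) = -0.24 pp.
Employment: 0.8 × (-2) = -1.6 pp.
TFP growth = 0.9 + 1.84 = 2.74%.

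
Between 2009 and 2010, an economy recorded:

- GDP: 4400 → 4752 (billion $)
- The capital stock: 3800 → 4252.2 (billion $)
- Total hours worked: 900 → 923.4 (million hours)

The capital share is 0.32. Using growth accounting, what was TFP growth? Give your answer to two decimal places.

GDP growth = (4752 − 4400) / 4400 = 8%.
The capital stock growth = (4252.2 − 3800) / 3800 = 11.9%.
Total hours worked growth = (923.4 − 900) / 900 = 2.6%.
Labor's share = 1 − 0.32 = 0.68.
The capital stock: 0.32 × 11.9 = 3.808 pp.
Total hours worked: 0.68 × 2.6 = 1.768 pp.
TFP growth = 8 − 5.576 = 2.424%.

2.42%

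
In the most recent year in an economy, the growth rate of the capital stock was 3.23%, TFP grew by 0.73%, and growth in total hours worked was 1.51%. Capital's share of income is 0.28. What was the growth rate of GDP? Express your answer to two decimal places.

GDP grew 2.72%.

Labor's share = 1 − 0.28 = 0.72.
The capital stock: 0.28 × 3.23 = 0.9044 pp.
Total hours worked: 0.72 × 1.51 = 1.0872 pp.
Output growth = 0.73 + 1.9916 = 2.7216%.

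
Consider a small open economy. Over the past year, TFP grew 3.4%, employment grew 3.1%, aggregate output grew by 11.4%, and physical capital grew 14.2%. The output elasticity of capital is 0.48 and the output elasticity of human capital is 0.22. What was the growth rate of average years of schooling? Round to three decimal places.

1.155%

Labor's share = 1 − 0.48 − 0.22 = 0.3.
gY = gA + 0.48×14.2 + 0.3×3.1 + 0.22×g.
0.22×g = 11.4 − 3.4 − 7.746 = 0.254.
g = 0.254 / 0.22 = 1.15455%.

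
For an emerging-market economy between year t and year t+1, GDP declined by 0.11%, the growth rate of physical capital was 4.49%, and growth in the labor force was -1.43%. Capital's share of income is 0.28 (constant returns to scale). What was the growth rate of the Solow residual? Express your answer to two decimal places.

-0.34%

Labor's share = 1 − 0.28 = 0.72.
Physical capital: 0.28 × 4.49 = 1.2572 pp.
The labor force: 0.72 × (-1.43) = -1.0296 pp.
TFP growth = -0.11 − 0.2276 = -0.3376%.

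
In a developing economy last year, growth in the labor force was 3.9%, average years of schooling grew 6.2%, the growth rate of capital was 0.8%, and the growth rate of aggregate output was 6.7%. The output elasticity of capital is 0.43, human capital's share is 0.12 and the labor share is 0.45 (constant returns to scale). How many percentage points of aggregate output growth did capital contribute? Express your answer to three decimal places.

Contribution = share × growth = 0.43 × 0.8 = 0.344 pp.

0.344 percentage points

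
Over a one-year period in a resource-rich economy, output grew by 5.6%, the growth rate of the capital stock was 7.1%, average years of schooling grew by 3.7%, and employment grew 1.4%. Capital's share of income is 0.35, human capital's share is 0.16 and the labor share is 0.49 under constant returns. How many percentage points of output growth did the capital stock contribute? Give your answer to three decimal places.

Contribution = share × growth = 0.35 × 7.1 = 2.485 pp.

2.485 percentage points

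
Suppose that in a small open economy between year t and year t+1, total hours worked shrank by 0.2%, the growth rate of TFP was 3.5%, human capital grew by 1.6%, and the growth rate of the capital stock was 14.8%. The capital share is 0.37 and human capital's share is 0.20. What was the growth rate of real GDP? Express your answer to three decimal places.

Labor's share = 1 − 0.37 − 0.2 = 0.43.
The capital stock: 0.37 × 14.8 = 5.476 pp.
Human capital: 0.2 × 1.6 = 0.32 pp.
Total hours worked: 0.43 × (-0.2) = -0.086 pp.
Output growth = 3.5 + 5.71 = 9.21%.

9.210%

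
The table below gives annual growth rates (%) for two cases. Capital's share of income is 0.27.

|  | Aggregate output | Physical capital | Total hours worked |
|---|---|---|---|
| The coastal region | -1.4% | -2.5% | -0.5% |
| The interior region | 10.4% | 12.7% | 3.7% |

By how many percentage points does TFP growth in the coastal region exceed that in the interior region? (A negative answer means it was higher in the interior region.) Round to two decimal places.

-4.63 percentage points

Labor's share = 1 − 0.27 = 0.73.
The coastal region: TFP = -1.4 + 0.675 + 0.365 = -0.36%.
The interior region: TFP = 10.4 − 3.429 − 2.701 = 4.27%.
Difference = -0.36 − (4.27) = -4.63 pp.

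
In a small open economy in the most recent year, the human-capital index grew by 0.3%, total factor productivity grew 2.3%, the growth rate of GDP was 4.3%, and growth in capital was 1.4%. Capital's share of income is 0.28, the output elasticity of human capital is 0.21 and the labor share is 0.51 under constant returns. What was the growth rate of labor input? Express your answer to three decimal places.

Labor's share = 1 − 0.28 − 0.21 = 0.51.
gY = gA + 0.28×1.4 + 0.21×0.3 + 0.51×g.
0.51×g = 4.3 − 2.3 − 0.455 = 1.545.
g = 1.545 / 0.51 = 3.02941%.

Labor input growth was 3.029%.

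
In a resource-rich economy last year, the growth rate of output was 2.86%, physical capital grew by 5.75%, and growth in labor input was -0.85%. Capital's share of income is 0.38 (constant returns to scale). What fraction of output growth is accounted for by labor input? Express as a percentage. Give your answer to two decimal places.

Labor's share = 1 − 0.38 = 0.62.
Labor input contributed 0.62 × (-0.85) = -0.527 pp.
Share of growth = -0.527 / 2.86 × 100 = -18.4266%.

Labor input accounted for -18.43% of growth.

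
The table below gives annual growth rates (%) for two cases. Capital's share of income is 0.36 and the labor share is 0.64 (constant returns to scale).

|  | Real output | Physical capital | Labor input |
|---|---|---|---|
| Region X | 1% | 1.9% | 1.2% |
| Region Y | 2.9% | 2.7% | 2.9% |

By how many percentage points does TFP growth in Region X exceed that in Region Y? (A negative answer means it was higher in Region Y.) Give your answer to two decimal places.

Labor's share = 1 − 0.36 = 0.64.
Region X: TFP = 1 − 0.684 − 0.768 = -0.452%.
Region Y: TFP = 2.9 − 0.972 − 1.856 = 0.072%.
Difference = -0.452 − (0.072) = -0.524 pp.

-0.52 percentage points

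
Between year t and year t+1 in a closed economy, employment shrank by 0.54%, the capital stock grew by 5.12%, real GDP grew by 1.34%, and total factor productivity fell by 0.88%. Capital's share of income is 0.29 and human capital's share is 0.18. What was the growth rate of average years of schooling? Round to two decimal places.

Labor's share = 1 − 0.29 − 0.18 = 0.53.
gY = gA + 0.29×5.12 + 0.53×(-0.54) + 0.18×g.
0.18×g = 1.34 + 0.88 − 1.1986 = 1.0214.
g = 1.0214 / 0.18 = 5.6744%.

5.67%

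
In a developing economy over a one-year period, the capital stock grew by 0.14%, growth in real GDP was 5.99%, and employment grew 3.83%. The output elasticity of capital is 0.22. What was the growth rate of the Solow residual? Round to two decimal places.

Labor's share = 1 − 0.22 = 0.78.
The capital stock: 0.22 × 0.14 = 0.0308 pp.
Employment: 0.78 × 3.83 = 2.9874 pp.
TFP growth = 5.99 − 3.0182 = 2.9718%.

2.97%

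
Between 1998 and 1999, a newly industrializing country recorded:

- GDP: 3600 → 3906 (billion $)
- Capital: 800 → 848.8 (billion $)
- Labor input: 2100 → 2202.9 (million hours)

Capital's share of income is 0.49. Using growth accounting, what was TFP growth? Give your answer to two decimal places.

GDP growth = (3906 − 3600) / 3600 = 8.5%.
Capital growth = (848.8 − 800) / 800 = 6.1%.
Labor input growth = (2202.9 − 2100) / 2100 = 4.9%.
Labor's share = 1 − 0.49 = 0.51.
Capital: 0.49 × 6.1 = 2.989 pp.
Labor input: 0.51 × 4.9 = 2.499 pp.
TFP growth = 8.5 − 5.488 = 3.012%.

3.01%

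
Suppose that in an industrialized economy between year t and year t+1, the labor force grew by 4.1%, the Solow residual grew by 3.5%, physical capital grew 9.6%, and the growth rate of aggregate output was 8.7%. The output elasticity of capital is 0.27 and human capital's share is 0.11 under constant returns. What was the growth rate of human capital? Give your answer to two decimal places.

Labor's share = 1 − 0.27 − 0.11 = 0.62.
gY = gA + 0.27×9.6 + 0.62×4.1 + 0.11×g.
0.11×g = 8.7 − 3.5 − 5.134 = 0.066.
g = 0.066 / 0.11 = 0.6%.

Human capital growth was 0.60%.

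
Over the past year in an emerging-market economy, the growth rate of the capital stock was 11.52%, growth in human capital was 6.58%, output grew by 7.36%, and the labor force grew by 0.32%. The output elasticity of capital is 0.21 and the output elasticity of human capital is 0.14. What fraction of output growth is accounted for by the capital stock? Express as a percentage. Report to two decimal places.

The capital stock accounted for 32.87% of growth.

The capital stock contributed 0.21 × 11.52 = 2.4192 pp.
Share of growth = 2.4192 / 7.36 × 100 = 32.8696%.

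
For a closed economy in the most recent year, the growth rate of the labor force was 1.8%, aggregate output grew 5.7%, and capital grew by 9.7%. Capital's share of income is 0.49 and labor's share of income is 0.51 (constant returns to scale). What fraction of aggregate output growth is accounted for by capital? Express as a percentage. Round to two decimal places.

83.39%

Capital contributed 0.49 × 9.7 = 4.753 pp.
Share of growth = 4.753 / 5.7 × 100 = 83.386%.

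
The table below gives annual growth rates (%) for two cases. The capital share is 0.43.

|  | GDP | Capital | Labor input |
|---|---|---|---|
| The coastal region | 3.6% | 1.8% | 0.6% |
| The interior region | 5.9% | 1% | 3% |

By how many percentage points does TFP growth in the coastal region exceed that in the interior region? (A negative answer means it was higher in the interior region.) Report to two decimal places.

Labor's share = 1 − 0.43 = 0.57.
The coastal region: TFP = 3.6 − 0.774 − 0.342 = 2.484%.
The interior region: TFP = 5.9 − 0.43 − 1.71 = 3.76%.
Difference = 2.484 − (3.76) = -1.276 pp.

-1.28 percentage points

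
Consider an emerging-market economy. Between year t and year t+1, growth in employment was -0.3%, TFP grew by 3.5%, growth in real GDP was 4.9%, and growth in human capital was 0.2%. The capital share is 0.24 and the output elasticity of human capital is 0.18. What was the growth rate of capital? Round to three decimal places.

6.408%

Labor's share = 1 − 0.24 − 0.18 = 0.58.
gY = gA + 0.18×0.2 + 0.58×(-0.3) + 0.24×g.
0.24×g = 4.9 − 3.5 + 0.138 = 1.538.
g = 1.538 / 0.24 = 6.40833%.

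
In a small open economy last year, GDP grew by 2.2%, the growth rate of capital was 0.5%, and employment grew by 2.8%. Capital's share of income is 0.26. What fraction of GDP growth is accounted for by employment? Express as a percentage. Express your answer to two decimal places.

Labor's share = 1 − 0.26 = 0.74.
Employment contributed 0.74 × 2.8 = 2.072 pp.
Share of growth = 2.072 / 2.2 × 100 = 94.1818%.

94.18%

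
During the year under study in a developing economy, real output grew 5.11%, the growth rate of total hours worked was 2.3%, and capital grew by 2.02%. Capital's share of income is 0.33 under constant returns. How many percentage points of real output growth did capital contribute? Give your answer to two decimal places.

Contribution = share × growth = 0.33 × 2.02 = 0.6666 pp.

0.67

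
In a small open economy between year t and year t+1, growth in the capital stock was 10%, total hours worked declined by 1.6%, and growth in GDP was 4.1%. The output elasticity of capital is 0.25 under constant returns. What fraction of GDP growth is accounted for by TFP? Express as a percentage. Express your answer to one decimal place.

68.3%

Labor's share = 1 − 0.25 = 0.75.
The capital stock: 0.25 × 10 = 2.5 pp.
Total hours worked: 0.75 × (-1.6) = -1.2 pp.
TFP growth = 4.1 − 1.3 = 2.8%.
TFP share of growth = 2.8 / 4.1 × 100 = 68.293%.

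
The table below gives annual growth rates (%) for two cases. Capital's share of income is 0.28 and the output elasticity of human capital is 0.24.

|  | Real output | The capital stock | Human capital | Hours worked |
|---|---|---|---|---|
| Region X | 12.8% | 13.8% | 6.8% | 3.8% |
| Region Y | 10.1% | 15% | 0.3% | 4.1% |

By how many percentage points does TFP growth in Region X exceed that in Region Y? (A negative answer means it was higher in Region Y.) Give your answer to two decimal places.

1.62 percentage points

Labor's share = 1 − 0.28 − 0.24 = 0.48.
Region X: TFP = 12.8 − 3.864 − 1.632 − 1.824 = 5.48%.
Region Y: TFP = 10.1 − 4.2 − 0.072 − 1.968 = 3.86%.
Difference = 5.48 − (3.86) = 1.62 pp.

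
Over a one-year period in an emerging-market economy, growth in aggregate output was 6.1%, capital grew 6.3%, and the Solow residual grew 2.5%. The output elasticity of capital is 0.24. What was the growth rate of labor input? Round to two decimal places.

2.75%

Labor's share = 1 − 0.24 = 0.76.
gY = gA + 0.24×6.3 + 0.76×g.
0.76×g = 6.1 − 2.5 − 1.512 = 2.088.
g = 2.088 / 0.76 = 2.7474%.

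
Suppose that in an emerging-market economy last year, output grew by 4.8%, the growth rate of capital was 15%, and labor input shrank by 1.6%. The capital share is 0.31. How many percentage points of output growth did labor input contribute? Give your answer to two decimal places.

-1.10 pp

Labor's share = 1 − 0.31 = 0.69.
Contribution = share × growth = 0.69 × (-1.6) = -1.104 pp.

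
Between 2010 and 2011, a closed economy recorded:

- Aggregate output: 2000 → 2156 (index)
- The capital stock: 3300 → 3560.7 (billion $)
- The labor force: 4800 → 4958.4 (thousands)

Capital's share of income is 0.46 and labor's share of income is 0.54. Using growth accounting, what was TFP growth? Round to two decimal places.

TFP grew 2.38%.

Aggregate output growth = (2156 − 2000) / 2000 = 7.8%.
The capital stock growth = (3560.7 − 3300) / 3300 = 7.9%.
The labor force growth = (4958.4 − 4800) / 4800 = 3.3%.
Labor's share = 1 − 0.46 = 0.54.
The capital stock: 0.46 × 7.9 = 3.634 pp.
The labor force: 0.54 × 3.3 = 1.782 pp.
TFP growth = 7.8 − 5.416 = 2.384%.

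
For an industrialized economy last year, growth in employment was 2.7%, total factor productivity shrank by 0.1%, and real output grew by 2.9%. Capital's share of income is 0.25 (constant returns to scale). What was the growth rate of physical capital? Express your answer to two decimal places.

Labor's share = 1 − 0.25 = 0.75.
gY = gA + 0.75×2.7 + 0.25×g.
0.25×g = 2.9 + 0.1 − 2.025 = 0.975.
g = 0.975 / 0.25 = 3.9%.

Physical capital growth was 3.90%.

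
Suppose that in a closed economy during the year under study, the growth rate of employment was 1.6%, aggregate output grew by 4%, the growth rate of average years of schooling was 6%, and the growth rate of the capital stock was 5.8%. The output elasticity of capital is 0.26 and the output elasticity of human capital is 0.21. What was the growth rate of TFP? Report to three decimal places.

Labor's share = 1 − 0.26 − 0.21 = 0.53.
The capital stock: 0.26 × 5.8 = 1.508 pp.
Average years of schooling: 0.21 × 6 = 1.26 pp.
Employment: 0.53 × 1.6 = 0.848 pp.
TFP growth = 4 − 3.616 = 0.384%.

TFP growth was 0.384%.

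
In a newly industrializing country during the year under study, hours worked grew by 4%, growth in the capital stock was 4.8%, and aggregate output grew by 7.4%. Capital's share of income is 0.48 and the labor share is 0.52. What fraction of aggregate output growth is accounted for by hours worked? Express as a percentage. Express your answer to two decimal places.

Hours worked accounted for 28.11% of growth.

Labor's share = 1 − 0.48 = 0.52.
Hours worked contributed 0.52 × 4 = 2.08 pp.
Share of growth = 2.08 / 7.4 × 100 = 28.1081%.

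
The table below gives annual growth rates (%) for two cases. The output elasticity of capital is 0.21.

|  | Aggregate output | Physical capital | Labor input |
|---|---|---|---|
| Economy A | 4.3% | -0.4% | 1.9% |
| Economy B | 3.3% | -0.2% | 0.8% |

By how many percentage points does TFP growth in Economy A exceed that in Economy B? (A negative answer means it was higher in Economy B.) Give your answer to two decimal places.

0.17 percentage points

Labor's share = 1 − 0.21 = 0.79.
Economy A: TFP = 4.3 + 0.084 − 1.501 = 2.883%.
Economy B: TFP = 3.3 + 0.042 − 0.632 = 2.71%.
Difference = 2.883 − (2.71) = 0.173 pp.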